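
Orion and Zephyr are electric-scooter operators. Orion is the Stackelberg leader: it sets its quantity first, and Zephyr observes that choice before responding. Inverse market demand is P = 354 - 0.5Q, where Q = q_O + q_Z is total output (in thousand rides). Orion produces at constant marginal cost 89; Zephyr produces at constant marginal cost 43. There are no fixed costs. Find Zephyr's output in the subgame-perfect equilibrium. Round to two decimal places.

The follower Zephyr best-responds to any q_O: π_Z = (354 - 0.5Q)q_Z - 43q_Z.
∂π_Z/∂q_Z = 311 - (1/2)q_O - q_Z = 0 gives the reaction function q_Z = (311 - (1/2)q_O).
The leader anticipates this reaction. Substituting into P = 354 - 0.5Q gives P = 397/2 - (1/4)q_O, so π_O = (397/2 - (1/4)q_O)q_O - 89q_O.
Leader FOC: 219/2 - (1/2)q_O = 0, so q_O = 219.
Then q_Z = (311 - (1/2)·219) = 403/2.

201.50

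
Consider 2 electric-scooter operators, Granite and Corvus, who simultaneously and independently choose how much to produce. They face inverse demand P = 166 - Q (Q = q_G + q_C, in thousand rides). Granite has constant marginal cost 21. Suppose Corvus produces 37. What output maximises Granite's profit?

With the rival's output fixed at 37, Granite's profit is π_G = (166 - 37 - q_G)q_G - (21q_G) = (129 - q_G)q_G - (21q_G).
∂π_G/∂q_G = 108 - 2q_G = 0, so q_G = 54.

54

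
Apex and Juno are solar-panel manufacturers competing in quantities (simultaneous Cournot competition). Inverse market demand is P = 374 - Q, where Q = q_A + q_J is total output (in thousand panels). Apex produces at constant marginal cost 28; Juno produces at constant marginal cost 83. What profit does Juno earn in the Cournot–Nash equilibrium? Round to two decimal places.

6188.44

Apex's profit: π_A = (374 - Q)q_A - (28q_A). Setting ∂π_A/∂q_A = 0: 346 - 2q_A - (q_J) = 0.
Juno's first-order condition: 291 - 2q_J - (q_A) = 0.
Rearranging gives the reaction functions q_A = (346 - q_J)/2 and q_J = (291 - q_A)/2.
Solving the pair: q_A = 401/3, q_J = 236/3.
Price P = 374 - 637/3 = 485/3.
Juno's profit: (485/3 - 83)·(236/3) = 6188.4444.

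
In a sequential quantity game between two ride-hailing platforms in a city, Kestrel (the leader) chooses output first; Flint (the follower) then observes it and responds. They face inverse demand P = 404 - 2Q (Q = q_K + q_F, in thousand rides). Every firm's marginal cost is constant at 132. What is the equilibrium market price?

200

The follower Flint best-responds to any q_K: π_F = (404 - 2Q)q_F - 132q_F.
Setting the follower's marginal profit to zero, 272 - 2q_K - 4q_F = 0, i.e. q_F = (272 - 2q_K)/4.
Kestrel substitutes q_F(q_K) into its own profit: π_K = q_K(404 - 2q_K - (272 - 2q_K)/2) - 132q_K = (268 - q_K)q_K - 132q_K.
Leader FOC: 136 - 2q_K = 0, so q_K = 68.
Then q_F = (272 - 2·68)/4 = 34.
Total output Q = 102, so price P = 404 - 2·102 = 200.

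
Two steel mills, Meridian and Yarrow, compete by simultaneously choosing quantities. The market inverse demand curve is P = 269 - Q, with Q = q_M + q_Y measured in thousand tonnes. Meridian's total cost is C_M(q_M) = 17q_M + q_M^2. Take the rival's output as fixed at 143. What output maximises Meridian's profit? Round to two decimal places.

27.25

With the rival's output fixed at 143, Meridian's profit is π_M = (269 - 143 - q_M)q_M - (17q_M + q_M²) = (126 - q_M)q_M - (17q_M + q_M²).
∂π_M/∂q_M = 109 - 4q_M = 0, so q_M = 109/4.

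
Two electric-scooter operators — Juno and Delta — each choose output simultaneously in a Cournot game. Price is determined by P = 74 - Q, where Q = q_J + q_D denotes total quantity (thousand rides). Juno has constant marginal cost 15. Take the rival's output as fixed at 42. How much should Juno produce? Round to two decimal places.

8.50

With the rival's output fixed at 42, Juno's profit is π_J = (74 - 42 - q_J)q_J - (15q_J) = (32 - q_J)q_J - (15q_J).
∂π_J/∂q_J = 17 - 2q_J = 0, so q_J = 17/2.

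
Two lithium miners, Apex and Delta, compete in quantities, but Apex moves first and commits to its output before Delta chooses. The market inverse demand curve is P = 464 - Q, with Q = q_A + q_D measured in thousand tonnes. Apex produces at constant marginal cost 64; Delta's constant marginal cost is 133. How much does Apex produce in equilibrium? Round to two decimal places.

The follower Delta best-responds to any q_A: π_D = (464 - Q)q_D - 133q_D.
Setting the follower's marginal profit to zero, 331 - q_A - 2q_D = 0, i.e. q_D = (331 - q_A)/2.
Apex substitutes q_D(q_A) into its own profit: π_A = q_A(464 - q_A - (331 - q_A)/2) - 64q_A = (597/2 - (1/2)q_A)q_A - 64q_A.
The leader's first-order condition 469/2 - q_A = 0 yields q_A = 469/2.
Then q_D = (331 - 469/2)/2 = 193/4.

234.50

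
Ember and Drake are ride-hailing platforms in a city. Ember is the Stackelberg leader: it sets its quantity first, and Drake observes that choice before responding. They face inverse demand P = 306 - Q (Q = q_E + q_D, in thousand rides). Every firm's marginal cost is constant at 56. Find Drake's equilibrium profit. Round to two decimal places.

The follower Drake best-responds to any q_E: π_D = (306 - Q)q_D - 56q_D.
Setting the follower's marginal profit to zero, 250 - q_E - 2q_D = 0, i.e. q_D = (250 - q_E)/2.
Ember substitutes q_D(q_E) into its own profit: π_E = q_E(306 - q_E - (250 - q_E)/2) - 56q_E = (181 - (1/2)q_E)q_E - 56q_E.
Leader FOC: 125 - q_E = 0, so q_E = 125.
Then q_D = (250 - 125)/2 = 125/2.
Price P = 306 - 375/2 = 237/2.
Drake's profit: (237/2 - 56)·(125/2) = 3906.2500.

3906.25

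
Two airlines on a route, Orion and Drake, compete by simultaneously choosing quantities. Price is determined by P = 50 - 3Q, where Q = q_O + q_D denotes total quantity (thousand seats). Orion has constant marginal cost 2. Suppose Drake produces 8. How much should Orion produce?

With the rival's output fixed at 8, Orion's profit is π_O = (50 - 3·8 - 3q_O)q_O - (2q_O) = (26 - 3q_O)q_O - (2q_O).
∂π_O/∂q_O = 24 - 6q_O = 0, so q_O = 4.

4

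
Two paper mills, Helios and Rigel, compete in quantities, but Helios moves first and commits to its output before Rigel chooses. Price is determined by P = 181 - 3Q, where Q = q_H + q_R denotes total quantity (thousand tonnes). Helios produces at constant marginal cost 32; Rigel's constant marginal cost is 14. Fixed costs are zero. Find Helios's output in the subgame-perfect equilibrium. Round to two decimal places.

21.83

Solve by backward induction. Given q_H, the follower Rigel maximises π_R = (181 - 3q_H - 3q_R)q_R - 14q_R.
∂π_R/∂q_R = 167 - 3q_H - 6q_R = 0 gives the reaction function q_R = (167 - 3q_H)/6.
The leader anticipates this reaction. Substituting into P = 181 - 3Q gives P = 195/2 - (3/2)q_H, so π_H = (195/2 - (3/2)q_H)q_H - 32q_H.
Leader FOC: 131/2 - 3q_H = 0, so q_H = 131/6.
Then q_R = (167 - 3·(131/6))/6 = 203/12.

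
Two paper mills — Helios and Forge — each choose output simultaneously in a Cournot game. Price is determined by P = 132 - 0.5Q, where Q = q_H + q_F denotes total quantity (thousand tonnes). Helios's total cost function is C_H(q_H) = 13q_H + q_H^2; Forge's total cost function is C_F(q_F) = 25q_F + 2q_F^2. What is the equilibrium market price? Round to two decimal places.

104.78

Helios's profit: π_H = (132 - 0.5Q)q_H - (13q_H + q_H²). Setting ∂π_H/∂q_H = 0: 119 - 3q_H - (1/2)(q_F) = 0.
Forge's profit: π_F = (132 - 0.5Q)q_F - (25q_F + 2q_F²). Setting ∂π_F/∂q_F = 0: 107 - 5q_F - (1/2)(q_H) = 0.
Best responses: q_H = (119 - (1/2)q_F)/3, q_F = (107 - (1/2)q_H)/5.
Solving the pair: q_H = 36.7119, q_F = 1046/59.
Total output Q = 54.4407, so price P = 132 - (1/2)·54.4407 = 104.7797.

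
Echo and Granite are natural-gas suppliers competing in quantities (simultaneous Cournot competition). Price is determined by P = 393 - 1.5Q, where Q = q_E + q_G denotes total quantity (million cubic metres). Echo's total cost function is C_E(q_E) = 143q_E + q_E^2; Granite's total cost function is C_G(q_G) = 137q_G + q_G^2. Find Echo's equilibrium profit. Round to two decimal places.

Echo's profit: π_E = (393 - 1.5Q)q_E - (143q_E + q_E²). Setting ∂π_E/∂q_E = 0: 250 - 5q_E - (3/2)(q_G) = 0.
Granite's first-order condition: 256 - 5q_G - (3/2)(q_E) = 0.
So q_E = (250 - (3/2)q_G)/5 and q_G = (256 - (3/2)q_E)/5.
Substituting one into the other gives q_E = 38.0659 and q_G = 39.7802.
Price P = 393 - (3/2)·(1012/13) = 276.2308.
Echo's profit: 276.2308·38.0659 - 143·38.0659 - 38.0659² = 3622.5383.

3622.54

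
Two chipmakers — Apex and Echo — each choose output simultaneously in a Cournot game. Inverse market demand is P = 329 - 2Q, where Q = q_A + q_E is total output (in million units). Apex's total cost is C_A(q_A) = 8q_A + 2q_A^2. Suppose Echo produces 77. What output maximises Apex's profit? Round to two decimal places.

20.88

With the rival's output fixed at 77, Apex's profit is π_A = (329 - 2·77 - 2q_A)q_A - (8q_A + 2q_A²) = (175 - 2q_A)q_A - (8q_A + 2q_A²).
∂π_A/∂q_A = 167 - 8q_A = 0, so q_A = 167/8.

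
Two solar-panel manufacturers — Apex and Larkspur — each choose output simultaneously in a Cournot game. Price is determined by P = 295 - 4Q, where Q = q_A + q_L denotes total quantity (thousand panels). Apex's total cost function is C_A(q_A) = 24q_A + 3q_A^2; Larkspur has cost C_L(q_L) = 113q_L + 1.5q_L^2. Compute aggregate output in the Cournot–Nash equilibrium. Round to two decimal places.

Apex's profit: π_A = (295 - 4Q)q_A - (24q_A + 3q_A²). Setting ∂π_A/∂q_A = 0: 271 - 14q_A - 4(q_L) = 0.
Larkspur's profit: π_L = (295 - 4Q)q_L - (113q_L + (3/2)q_L²). Setting ∂π_L/∂q_L = 0: 182 - 11q_L - 4(q_A) = 0.
Best responses: q_A = (271 - 4q_L)/14, q_L = (182 - 4q_A)/11.
Substituting one into the other gives q_A = 751/46 and q_L = 244/23.
Total output Q = 751/46 + 244/23 = 1239/46.

26.93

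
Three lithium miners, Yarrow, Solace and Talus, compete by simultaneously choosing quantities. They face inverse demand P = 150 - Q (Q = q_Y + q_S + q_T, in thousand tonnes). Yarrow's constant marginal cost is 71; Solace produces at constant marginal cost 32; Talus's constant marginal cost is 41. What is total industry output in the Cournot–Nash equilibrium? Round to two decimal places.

Yarrow's profit: π_Y = (150 - Q)q_Y - (71q_Y). Setting ∂π_Y/∂q_Y = 0: 79 - 2q_Y - (q_S + q_T) = 0.
Solace's first-order condition: 118 - 2q_S - (q_Y + q_T) = 0.
Talus's first-order condition: 109 - 2q_T - (q_Y + q_S) = 0.
Adding the 3 first-order conditions: 306 − 4Q = 0, so Q = 153/2.
Back-substituting: q_Y = (79 − 153/2) = 5/2, q_S = (118 − 153/2) = 83/2, q_T = (109 − 153/2) = 65/2.
Total output Q = 5/2 + 83/2 + 65/2 = 153/2.

76.50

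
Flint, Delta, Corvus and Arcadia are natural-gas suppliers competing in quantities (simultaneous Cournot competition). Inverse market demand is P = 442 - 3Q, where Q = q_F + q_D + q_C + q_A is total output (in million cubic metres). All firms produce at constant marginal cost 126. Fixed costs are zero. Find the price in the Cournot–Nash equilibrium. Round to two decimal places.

Each firm earns π_i = (442 - 3Q)q_i - 126q_i.
First-order condition (treating rivals' output as given): 316 - 6q_i - 3·Σ_{j≠i} q_j = 0.
With identical firms every q_j equals q_i, so Σ_{j≠i} q_j = 3q_i and 316 = 15q_i, giving q_i = 316/15.
Total output Q = 1264/15, so price P = 442 - 3·(1264/15) = 946/5.

189.20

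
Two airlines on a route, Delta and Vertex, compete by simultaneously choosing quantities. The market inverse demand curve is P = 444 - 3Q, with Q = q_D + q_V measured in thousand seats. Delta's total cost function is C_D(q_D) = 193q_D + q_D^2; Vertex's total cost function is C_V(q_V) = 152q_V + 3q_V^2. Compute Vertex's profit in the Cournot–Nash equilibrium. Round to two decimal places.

1986.44

Delta's profit: π_D = (444 - 3Q)q_D - (193q_D + q_D²). Setting ∂π_D/∂q_D = 0: 251 - 8q_D - 3(q_V) = 0.
Vertex's first-order condition: 292 - 12q_V - 3(q_D) = 0.
Rearranging gives the reaction functions q_D = (251 - 3q_V)/8 and q_V = (292 - 3q_D)/12.
Solving the pair: q_D = 712/29, q_V = 1583/87.
Price P = 444 - 3·42.7471 = 315.7586.
Vertex's profit: 315.7586·(1583/87) - 152·(1583/87) - 3(1583/87)² = 1986.4360.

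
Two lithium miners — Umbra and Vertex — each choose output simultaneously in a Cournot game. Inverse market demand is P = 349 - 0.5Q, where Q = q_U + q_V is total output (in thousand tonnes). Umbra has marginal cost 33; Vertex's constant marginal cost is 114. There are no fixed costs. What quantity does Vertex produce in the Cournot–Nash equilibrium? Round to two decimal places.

102.67

Umbra's profit: π_U = (349 - 0.5Q)q_U - (33q_U). Setting ∂π_U/∂q_U = 0: 316 - q_U - (1/2)(q_V) = 0.
Vertex's profit: π_V = (349 - 0.5Q)q_V - (114q_V). Setting ∂π_V/∂q_V = 0: 235 - q_V - (1/2)(q_U) = 0.
So q_U = (316 - (1/2)q_V) and q_V = (235 - (1/2)q_U).
Substituting one into the other gives q_U = 794/3 and q_V = 308/3.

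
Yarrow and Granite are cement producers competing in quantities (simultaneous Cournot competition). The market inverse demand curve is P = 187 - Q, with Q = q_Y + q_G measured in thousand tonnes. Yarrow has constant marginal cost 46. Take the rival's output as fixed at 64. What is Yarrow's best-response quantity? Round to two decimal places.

38.50

With the rival's output fixed at 64, Yarrow's profit is π_Y = (187 - 64 - q_Y)q_Y - (46q_Y) = (123 - q_Y)q_Y - (46q_Y).
∂π_Y/∂q_Y = 77 - 2q_Y = 0, so q_Y = 77/2.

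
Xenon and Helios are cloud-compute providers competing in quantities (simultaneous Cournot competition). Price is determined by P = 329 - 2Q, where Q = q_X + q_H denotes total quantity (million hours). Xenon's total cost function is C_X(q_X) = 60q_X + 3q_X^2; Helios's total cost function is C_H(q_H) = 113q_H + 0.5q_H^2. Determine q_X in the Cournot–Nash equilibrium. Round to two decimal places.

Xenon's profit: π_X = (329 - 2Q)q_X - (60q_X + 3q_X²). Setting ∂π_X/∂q_X = 0: 269 - 10q_X - 2(q_H) = 0.
Helios's profit: π_H = (329 - 2Q)q_H - (113q_H + (1/2)q_H²). Setting ∂π_H/∂q_H = 0: 216 - 5q_H - 2(q_X) = 0.
So q_X = (269 - 2q_H)/10 and q_H = (216 - 2q_X)/5.
Substituting one into the other gives q_X = 913/46 and q_H = 811/23.

19.85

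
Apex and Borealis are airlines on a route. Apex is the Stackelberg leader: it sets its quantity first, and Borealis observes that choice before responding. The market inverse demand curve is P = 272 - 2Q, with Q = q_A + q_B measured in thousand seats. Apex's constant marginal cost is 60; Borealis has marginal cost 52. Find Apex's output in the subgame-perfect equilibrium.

The follower Borealis best-responds to any q_A: π_B = (272 - 2Q)q_B - 52q_B.
Setting the follower's marginal profit to zero, 220 - 2q_A - 4q_B = 0, i.e. q_B = (220 - 2q_A)/4.
Apex substitutes q_B(q_A) into its own profit: π_A = q_A(272 - 2q_A - (220 - 2q_A)/2) - 60q_A = (162 - q_A)q_A - 60q_A.
Maximising: ∂π_A/∂q_A = 102 - 2q_A = 0, giving q_A = 51.
Then q_B = (220 - 2·51)/4 = 59/2.

51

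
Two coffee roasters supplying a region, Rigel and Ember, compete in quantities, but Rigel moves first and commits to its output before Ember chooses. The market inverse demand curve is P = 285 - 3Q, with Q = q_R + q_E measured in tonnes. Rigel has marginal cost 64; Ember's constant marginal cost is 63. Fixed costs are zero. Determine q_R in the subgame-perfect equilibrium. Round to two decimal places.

36.67

Solve by backward induction. Given q_R, the follower Ember maximises π_E = (285 - 3q_R - 3q_E)q_E - 63q_E.
∂π_E/∂q_E = 222 - 3q_R - 6q_E = 0 gives the reaction function q_E = (222 - 3q_R)/6.
Rigel substitutes q_E(q_R) into its own profit: π_R = q_R(285 - 3q_R - (222 - 3q_R)/2) - 64q_R = (174 - (3/2)q_R)q_R - 64q_R.
Leader FOC: 110 - 3q_R = 0, so q_R = 110/3.
Then q_E = (222 - 3·(110/3))/6 = 56/3.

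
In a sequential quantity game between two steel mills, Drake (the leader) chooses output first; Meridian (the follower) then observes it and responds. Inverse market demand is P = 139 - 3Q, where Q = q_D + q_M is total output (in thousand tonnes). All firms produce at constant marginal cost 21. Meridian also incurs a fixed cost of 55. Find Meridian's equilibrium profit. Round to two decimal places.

235.08

The follower Meridian best-responds to any q_D: π_M = (139 - 3Q)q_M - 21q_M.
Setting the follower's marginal profit to zero, 118 - 3q_D - 6q_M = 0, i.e. q_M = (118 - 3q_D)/6.
Drake substitutes q_M(q_D) into its own profit: π_D = q_D(139 - 3q_D - (118 - 3q_D)/2) - 21q_D = (80 - (3/2)q_D)q_D - 21q_D.
The leader's first-order condition 59 - 3q_D = 0 yields q_D = 59/3.
Then q_M = (118 - 3·(59/3))/6 = 59/6.
Price P = 139 - 3·(59/2) = 101/2.
Meridian's profit: (101/2 - 21)·(59/6) - 55 = 235.0833.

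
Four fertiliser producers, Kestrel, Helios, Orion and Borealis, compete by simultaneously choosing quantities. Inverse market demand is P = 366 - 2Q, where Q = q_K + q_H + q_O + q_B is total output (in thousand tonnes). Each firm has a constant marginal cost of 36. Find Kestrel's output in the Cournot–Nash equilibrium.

A representative firm's profit is π_i = q_i(366 - 2Q) - 36q_i.
Setting ∂π_i/∂q_i = 0 with rivals' quantities fixed: 330 - 4q_i - 2·Σ_{j≠i} q_j = 0.
By symmetry each firm produces the same amount; substituting Σ_{j≠i} q_j = 3q_i yields q_i = 330/10 = 33.

33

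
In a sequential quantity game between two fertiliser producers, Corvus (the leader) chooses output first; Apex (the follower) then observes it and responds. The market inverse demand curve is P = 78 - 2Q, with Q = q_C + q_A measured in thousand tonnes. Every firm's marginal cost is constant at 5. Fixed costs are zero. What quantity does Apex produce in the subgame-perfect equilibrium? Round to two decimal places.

9.13

The follower Apex best-responds to any q_C: π_A = (78 - 2Q)q_A - 5q_A.
Setting the follower's marginal profit to zero, 73 - 2q_C - 4q_A = 0, i.e. q_A = (73 - 2q_C)/4.
The leader anticipates this reaction. Substituting into P = 78 - 2Q gives P = 83/2 - q_C, so π_C = (83/2 - q_C)q_C - 5q_C.
Leader FOC: 73/2 - 2q_C = 0, so q_C = 73/4.
Then q_A = (73 - 2·(73/4))/4 = 73/8.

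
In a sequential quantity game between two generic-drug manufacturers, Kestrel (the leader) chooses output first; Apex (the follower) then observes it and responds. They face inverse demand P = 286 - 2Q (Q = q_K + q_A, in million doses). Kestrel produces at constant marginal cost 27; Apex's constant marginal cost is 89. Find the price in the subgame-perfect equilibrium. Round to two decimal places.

Solve by backward induction. Given q_K, the follower Apex maximises π_A = (286 - 2q_K - 2q_A)q_A - 89q_A.
∂π_A/∂q_A = 197 - 2q_K - 4q_A = 0 gives the reaction function q_A = (197 - 2q_K)/4.
The leader anticipates this reaction. Substituting into P = 286 - 2Q gives P = 375/2 - q_K, so π_K = (375/2 - q_K)q_K - 27q_K.
Maximising: ∂π_K/∂q_K = 321/2 - 2q_K = 0, giving q_K = 321/4.
Then q_A = (197 - 2·(321/4))/4 = 73/8.
Total output Q = 715/8, so price P = 286 - 2·(715/8) = 429/4.

107.25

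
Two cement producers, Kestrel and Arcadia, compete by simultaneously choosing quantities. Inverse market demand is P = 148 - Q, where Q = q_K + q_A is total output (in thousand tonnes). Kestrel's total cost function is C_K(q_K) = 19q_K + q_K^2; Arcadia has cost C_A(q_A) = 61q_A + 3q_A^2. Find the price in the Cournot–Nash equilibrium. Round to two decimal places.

Kestrel's profit: π_K = (148 - Q)q_K - (19q_K + q_K²). Setting ∂π_K/∂q_K = 0: 129 - 4q_K - (q_A) = 0.
Arcadia's profit: π_A = (148 - Q)q_A - (61q_A + 3q_A²). Setting ∂π_A/∂q_A = 0: 87 - 8q_A - (q_K) = 0.
So q_K = (129 - q_A)/4 and q_A = (87 - q_K)/8.
Substituting one into the other gives q_K = 945/31 and q_A = 219/31.
Total output Q = 1164/31, so price P = 148 - 1164/31 = 110.4516.

110.45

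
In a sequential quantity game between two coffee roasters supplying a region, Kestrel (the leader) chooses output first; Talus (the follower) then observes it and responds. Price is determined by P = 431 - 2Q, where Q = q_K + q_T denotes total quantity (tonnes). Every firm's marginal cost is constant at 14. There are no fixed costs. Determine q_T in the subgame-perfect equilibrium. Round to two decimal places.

The follower Talus best-responds to any q_K: π_T = (431 - 2Q)q_T - 14q_T.
Follower FOC: 417 - 2q_K - 4q_T = 0, so q_T(q_K) = (417 - 2q_K)/4.
Kestrel substitutes q_T(q_K) into its own profit: π_K = q_K(431 - 2q_K - (417 - 2q_K)/2) - 14q_K = (445/2 - q_K)q_K - 14q_K.
Leader FOC: 417/2 - 2q_K = 0, so q_K = 417/4.
Then q_T = (417 - 2·(417/4))/4 = 417/8.

52.13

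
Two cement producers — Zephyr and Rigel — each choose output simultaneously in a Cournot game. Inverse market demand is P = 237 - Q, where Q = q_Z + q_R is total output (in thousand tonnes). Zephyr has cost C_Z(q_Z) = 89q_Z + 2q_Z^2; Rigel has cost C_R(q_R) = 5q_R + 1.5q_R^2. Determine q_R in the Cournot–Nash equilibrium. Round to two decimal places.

Zephyr's profit: π_Z = (237 - Q)q_Z - (89q_Z + 2q_Z²). Setting ∂π_Z/∂q_Z = 0: 148 - 6q_Z - (q_R) = 0.
Rigel's first-order condition: 232 - 5q_R - (q_Z) = 0.
Best responses: q_Z = (148 - q_R)/6, q_R = (232 - q_Z)/5.
Substituting one into the other gives q_Z = 508/29 and q_R = 1244/29.

42.90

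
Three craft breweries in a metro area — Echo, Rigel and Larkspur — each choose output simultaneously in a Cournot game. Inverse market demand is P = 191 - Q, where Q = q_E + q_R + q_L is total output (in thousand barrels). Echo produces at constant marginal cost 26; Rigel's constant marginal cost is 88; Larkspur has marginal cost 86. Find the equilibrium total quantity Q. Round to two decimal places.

93.25

Echo's profit: π_E = (191 - Q)q_E - (26q_E). Setting ∂π_E/∂q_E = 0: 165 - 2q_E - (q_R + q_L) = 0.
Rigel's first-order condition: 103 - 2q_R - (q_E + q_L) = 0.
Larkspur's first-order condition: 105 - 2q_L - (q_E + q_R) = 0.
Summing all 3 equations gives 373 − 4Q = 0, hence Q = 373/4.
Back-substituting: q_E = (165 − 373/4) = 287/4, q_R = (103 − 373/4) = 39/4, q_L = (105 − 373/4) = 47/4.
Total output Q = 287/4 + 39/4 + 47/4 = 373/4.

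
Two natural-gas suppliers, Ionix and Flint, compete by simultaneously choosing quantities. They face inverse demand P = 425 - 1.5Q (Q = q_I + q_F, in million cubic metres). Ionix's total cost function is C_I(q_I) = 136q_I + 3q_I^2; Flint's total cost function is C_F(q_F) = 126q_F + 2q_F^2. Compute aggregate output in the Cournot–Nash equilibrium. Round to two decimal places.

63.08

Ionix's profit: π_I = (425 - 1.5Q)q_I - (136q_I + 3q_I²). Setting ∂π_I/∂q_I = 0: 289 - 9q_I - (3/2)(q_F) = 0.
Flint's first-order condition: 299 - 7q_F - (3/2)(q_I) = 0.
Best responses: q_I = (289 - (3/2)q_F)/9, q_F = (299 - (3/2)q_I)/7.
Substituting one into the other gives q_I = 25.9177 and q_F = 37.1605.
Total output Q = 25.9177 + 37.1605 = 63.0782.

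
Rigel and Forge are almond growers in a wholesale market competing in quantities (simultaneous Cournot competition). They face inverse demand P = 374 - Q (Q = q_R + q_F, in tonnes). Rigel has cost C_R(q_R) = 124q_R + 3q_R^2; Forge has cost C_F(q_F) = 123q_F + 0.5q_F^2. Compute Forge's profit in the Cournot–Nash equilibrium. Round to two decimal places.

Rigel's profit: π_R = (374 - Q)q_R - (124q_R + 3q_R²). Setting ∂π_R/∂q_R = 0: 250 - 8q_R - (q_F) = 0.
Forge's profit: π_F = (374 - Q)q_F - (123q_F + (1/2)q_F²). Setting ∂π_F/∂q_F = 0: 251 - 3q_F - (q_R) = 0.
Best responses: q_R = (250 - q_F)/8, q_F = (251 - q_R)/3.
Substituting one into the other gives q_R = 499/23 and q_F = 1758/23.
Price P = 374 - 98.1304 = 275.8696.
Forge's profit: 275.8696·(1758/23) - 123·(1758/23) - (1/2)(1758/23)² = 8763.4140.

8763.41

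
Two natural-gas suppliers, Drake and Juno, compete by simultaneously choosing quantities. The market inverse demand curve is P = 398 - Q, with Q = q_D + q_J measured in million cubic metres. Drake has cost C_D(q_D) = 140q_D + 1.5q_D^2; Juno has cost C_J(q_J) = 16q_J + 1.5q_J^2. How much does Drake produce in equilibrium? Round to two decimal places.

Drake's profit: π_D = (398 - Q)q_D - (140q_D + (3/2)q_D²). Setting ∂π_D/∂q_D = 0: 258 - 5q_D - (q_J) = 0.
Juno's profit: π_J = (398 - Q)q_J - (16q_J + (3/2)q_J²). Setting ∂π_J/∂q_J = 0: 382 - 5q_J - (q_D) = 0.
So q_D = (258 - q_J)/5 and q_J = (382 - q_D)/5.
Solving the pair: q_D = 227/6, q_J = 413/6.

37.83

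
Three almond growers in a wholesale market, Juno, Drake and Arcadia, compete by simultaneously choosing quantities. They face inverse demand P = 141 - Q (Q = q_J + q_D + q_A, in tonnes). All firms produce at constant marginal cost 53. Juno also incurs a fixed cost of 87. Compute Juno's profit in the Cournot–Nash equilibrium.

397

A representative firm's profit is π_i = q_i(141 - Q) - 53q_i.
Setting ∂π_i/∂q_i = 0 with rivals' quantities fixed: 88 - 2q_i - Σ_{j≠i} q_j = 0.
With identical firms every q_j equals q_i, so Σ_{j≠i} q_j = 2q_i and 88 = 4q_i, giving q_i = 22.
Price P = 141 - 66 = 75.
Juno's profit: (75 - 53)·22 - 87 = 397.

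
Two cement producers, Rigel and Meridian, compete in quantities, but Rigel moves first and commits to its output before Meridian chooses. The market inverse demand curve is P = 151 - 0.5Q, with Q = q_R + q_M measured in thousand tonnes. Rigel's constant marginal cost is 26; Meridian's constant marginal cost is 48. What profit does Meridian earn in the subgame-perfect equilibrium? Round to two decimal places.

435.13

The follower Meridian best-responds to any q_R: π_M = (151 - 0.5Q)q_M - 48q_M.
Follower FOC: 103 - (1/2)q_R - q_M = 0, so q_M(q_R) = (103 - (1/2)q_R).
Rigel substitutes q_M(q_R) into its own profit: π_R = q_R(151 - (1/2)q_R - (103 - (1/2)q_R)/2) - 26q_R = (199/2 - (1/4)q_R)q_R - 26q_R.
Leader FOC: 147/2 - (1/2)q_R = 0, so q_R = 147.
Then q_M = (103 - (1/2)·147) = 59/2.
Price P = 151 - (1/2)·(353/2) = 251/4.
Meridian's profit: (251/4 - 48)·(59/2) = 435.1250.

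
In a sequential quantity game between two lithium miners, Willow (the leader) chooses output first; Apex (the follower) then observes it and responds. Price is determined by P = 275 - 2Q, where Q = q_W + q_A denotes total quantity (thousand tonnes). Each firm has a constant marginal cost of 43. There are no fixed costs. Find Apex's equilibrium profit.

Solve by backward induction. Given q_W, the follower Apex maximises π_A = (275 - 2q_W - 2q_A)q_A - 43q_A.
Setting the follower's marginal profit to zero, 232 - 2q_W - 4q_A = 0, i.e. q_A = (232 - 2q_W)/4.
Willow substitutes q_A(q_W) into its own profit: π_W = q_W(275 - 2q_W - (232 - 2q_W)/2) - 43q_W = (159 - q_W)q_W - 43q_W.
Maximising: ∂π_W/∂q_W = 116 - 2q_W = 0, giving q_W = 58.
Then q_A = (232 - 2·58)/4 = 29.
Price P = 275 - 2·87 = 101.
Apex's profit: (101 - 43)·29 = 1682.

1682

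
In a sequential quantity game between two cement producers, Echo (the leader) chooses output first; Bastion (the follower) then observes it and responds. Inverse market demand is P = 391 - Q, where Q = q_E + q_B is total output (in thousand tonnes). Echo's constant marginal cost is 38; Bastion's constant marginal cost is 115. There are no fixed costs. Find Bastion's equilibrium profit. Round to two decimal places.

930.25

The follower Bastion best-responds to any q_E: π_B = (391 - Q)q_B - 115q_B.
∂π_B/∂q_B = 276 - q_E - 2q_B = 0 gives the reaction function q_B = (276 - q_E)/2.
Echo substitutes q_B(q_E) into its own profit: π_E = q_E(391 - q_E - (276 - q_E)/2) - 38q_E = (253 - (1/2)q_E)q_E - 38q_E.
The leader's first-order condition 215 - q_E = 0 yields q_E = 215.
Then q_B = (276 - 215)/2 = 61/2.
Price P = 391 - 491/2 = 291/2.
Bastion's profit: (291/2 - 115)·(61/2) = 930.2500.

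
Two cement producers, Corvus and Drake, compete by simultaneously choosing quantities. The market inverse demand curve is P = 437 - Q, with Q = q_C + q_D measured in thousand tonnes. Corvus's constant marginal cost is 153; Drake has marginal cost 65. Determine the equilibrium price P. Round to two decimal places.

Corvus's profit: π_C = (437 - Q)q_C - (153q_C). Setting ∂π_C/∂q_C = 0: 284 - 2q_C - (q_D) = 0.
Drake's profit: π_D = (437 - Q)q_D - (65q_D). Setting ∂π_D/∂q_D = 0: 372 - 2q_D - (q_C) = 0.
Best responses: q_C = (284 - q_D)/2, q_D = (372 - q_C)/2.
Substituting one into the other gives q_C = 196/3 and q_D = 460/3.
Total output Q = 656/3, so price P = 437 - 656/3 = 655/3.

218.33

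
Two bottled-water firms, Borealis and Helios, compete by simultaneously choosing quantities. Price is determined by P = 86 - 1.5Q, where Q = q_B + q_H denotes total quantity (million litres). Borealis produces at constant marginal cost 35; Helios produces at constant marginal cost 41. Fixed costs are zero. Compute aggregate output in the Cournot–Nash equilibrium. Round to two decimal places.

21.33

Borealis's profit: π_B = (86 - 1.5Q)q_B - (35q_B). Setting ∂π_B/∂q_B = 0: 51 - 3q_B - (3/2)(q_H) = 0.
Helios's first-order condition: 45 - 3q_H - (3/2)(q_B) = 0.
So q_B = (51 - (3/2)q_H)/3 and q_H = (45 - (3/2)q_B)/3.
Solving the pair: q_B = 38/3, q_H = 26/3.
Total output Q = 38/3 + 26/3 = 64/3.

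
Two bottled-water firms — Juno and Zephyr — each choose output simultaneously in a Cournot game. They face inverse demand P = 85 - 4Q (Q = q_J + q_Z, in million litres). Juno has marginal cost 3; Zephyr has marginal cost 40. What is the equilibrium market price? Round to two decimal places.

Juno's profit: π_J = (85 - 4Q)q_J - (3q_J). Setting ∂π_J/∂q_J = 0: 82 - 8q_J - 4(q_Z) = 0.
Zephyr's first-order condition: 45 - 8q_Z - 4(q_J) = 0.
Rearranging gives the reaction functions q_J = (82 - 4q_Z)/8 and q_Z = (45 - 4q_J)/8.
Substituting one into the other gives q_J = 119/12 and q_Z = 2/3.
Total output Q = 127/12, so price P = 85 - 4·(127/12) = 128/3.

42.67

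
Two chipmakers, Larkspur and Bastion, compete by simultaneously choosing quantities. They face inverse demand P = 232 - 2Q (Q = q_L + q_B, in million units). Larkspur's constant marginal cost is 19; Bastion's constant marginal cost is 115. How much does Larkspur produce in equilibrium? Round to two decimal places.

51.50

Larkspur's profit: π_L = (232 - 2Q)q_L - (19q_L). Setting ∂π_L/∂q_L = 0: 213 - 4q_L - 2(q_B) = 0.
Bastion's profit: π_B = (232 - 2Q)q_B - (115q_B). Setting ∂π_B/∂q_B = 0: 117 - 4q_B - 2(q_L) = 0.
Best responses: q_L = (213 - 2q_B)/4, q_B = (117 - 2q_L)/4.
Substituting one into the other gives q_L = 103/2 and q_B = 7/2.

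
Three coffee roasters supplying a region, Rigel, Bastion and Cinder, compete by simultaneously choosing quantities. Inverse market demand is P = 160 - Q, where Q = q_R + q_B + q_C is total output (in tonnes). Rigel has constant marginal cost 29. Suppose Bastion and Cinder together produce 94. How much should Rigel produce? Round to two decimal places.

18.50

With rivals' combined output fixed at 94, Rigel's profit is π_R = (160 - 94 - q_R)q_R - (29q_R) = (66 - q_R)q_R - (29q_R).
∂π_R/∂q_R = 37 - 2q_R = 0, so q_R = 37/2.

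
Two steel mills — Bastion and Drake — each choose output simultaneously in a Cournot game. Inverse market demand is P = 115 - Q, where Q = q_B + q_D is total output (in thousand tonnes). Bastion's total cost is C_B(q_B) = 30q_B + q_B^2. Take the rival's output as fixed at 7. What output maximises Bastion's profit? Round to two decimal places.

19.50

With the rival's output fixed at 7, Bastion's profit is π_B = (115 - 7 - q_B)q_B - (30q_B + q_B²) = (108 - q_B)q_B - (30q_B + q_B²).
∂π_B/∂q_B = 78 - 4q_B = 0, so q_B = 39/2.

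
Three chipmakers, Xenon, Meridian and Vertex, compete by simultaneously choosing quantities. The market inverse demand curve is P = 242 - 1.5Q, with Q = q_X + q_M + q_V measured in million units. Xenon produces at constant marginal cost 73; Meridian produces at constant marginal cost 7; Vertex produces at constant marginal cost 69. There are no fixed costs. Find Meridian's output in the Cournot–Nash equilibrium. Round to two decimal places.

Xenon's profit: π_X = (242 - 1.5Q)q_X - (73q_X). Setting ∂π_X/∂q_X = 0: 169 - 3q_X - (3/2)(q_M + q_V) = 0.
Meridian's first-order condition: 235 - 3q_M - (3/2)(q_X + q_V) = 0.
Vertex's first-order condition: 173 - 3q_V - (3/2)(q_X + q_M) = 0.
Summing all 3 equations gives 577 − 6Q = 0, hence Q = 577/6.
Back-substituting: q_X = (169 − 577/4)/(3/2) = 33/2, q_M = (235 − 577/4)/(3/2) = 121/2, q_V = (173 − 577/4)/(3/2) = 115/6.

60.50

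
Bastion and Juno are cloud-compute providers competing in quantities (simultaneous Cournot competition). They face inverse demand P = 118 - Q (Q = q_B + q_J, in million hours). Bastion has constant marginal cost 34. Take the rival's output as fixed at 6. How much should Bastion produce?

39

With the rival's output fixed at 6, Bastion's profit is π_B = (118 - 6 - q_B)q_B - (34q_B) = (112 - q_B)q_B - (34q_B).
∂π_B/∂q_B = 78 - 2q_B = 0, so q_B = 39.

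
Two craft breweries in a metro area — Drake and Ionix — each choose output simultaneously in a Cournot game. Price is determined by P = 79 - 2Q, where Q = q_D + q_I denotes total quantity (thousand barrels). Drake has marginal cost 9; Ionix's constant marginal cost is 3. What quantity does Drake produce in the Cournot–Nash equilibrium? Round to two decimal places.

Drake's profit: π_D = (79 - 2Q)q_D - (9q_D). Setting ∂π_D/∂q_D = 0: 70 - 4q_D - 2(q_I) = 0.
Ionix's first-order condition: 76 - 4q_I - 2(q_D) = 0.
Best responses: q_D = (70 - 2q_I)/4, q_I = (76 - 2q_D)/4.
Solving the pair: q_D = 32/3, q_I = 41/3.

10.67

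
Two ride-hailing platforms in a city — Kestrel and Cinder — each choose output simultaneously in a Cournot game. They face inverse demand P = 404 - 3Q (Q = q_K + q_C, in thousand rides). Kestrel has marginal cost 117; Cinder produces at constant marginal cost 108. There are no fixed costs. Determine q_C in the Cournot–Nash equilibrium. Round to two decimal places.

Kestrel's profit: π_K = (404 - 3Q)q_K - (117q_K). Setting ∂π_K/∂q_K = 0: 287 - 6q_K - 3(q_C) = 0.
Cinder's profit: π_C = (404 - 3Q)q_C - (108q_C). Setting ∂π_C/∂q_C = 0: 296 - 6q_C - 3(q_K) = 0.
Rearranging gives the reaction functions q_K = (287 - 3q_C)/6 and q_C = (296 - 3q_K)/6.
Substituting one into the other gives q_K = 278/9 and q_C = 305/9.

33.89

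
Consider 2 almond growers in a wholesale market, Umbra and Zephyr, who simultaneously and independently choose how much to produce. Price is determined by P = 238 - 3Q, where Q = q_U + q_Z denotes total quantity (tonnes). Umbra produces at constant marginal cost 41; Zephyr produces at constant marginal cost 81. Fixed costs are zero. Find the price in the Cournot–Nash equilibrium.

Umbra's profit: π_U = (238 - 3Q)q_U - (41q_U). Setting ∂π_U/∂q_U = 0: 197 - 6q_U - 3(q_Z) = 0.
Zephyr's first-order condition: 157 - 6q_Z - 3(q_U) = 0.
So q_U = (197 - 3q_Z)/6 and q_Z = (157 - 3q_U)/6.
Solving the pair: q_U = 79/3, q_Z = 13.
Total output Q = 118/3, so price P = 238 - 3·(118/3) = 120.

120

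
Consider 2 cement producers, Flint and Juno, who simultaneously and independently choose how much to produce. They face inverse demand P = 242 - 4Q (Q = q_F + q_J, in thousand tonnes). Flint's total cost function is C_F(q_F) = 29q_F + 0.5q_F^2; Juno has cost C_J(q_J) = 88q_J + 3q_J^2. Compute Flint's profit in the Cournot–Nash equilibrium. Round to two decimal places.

2081.88

Flint's profit: π_F = (242 - 4Q)q_F - (29q_F + (1/2)q_F²). Setting ∂π_F/∂q_F = 0: 213 - 9q_F - 4(q_J) = 0.
Juno's profit: π_J = (242 - 4Q)q_J - (88q_J + 3q_J²). Setting ∂π_J/∂q_J = 0: 154 - 14q_J - 4(q_F) = 0.
So q_F = (213 - 4q_J)/9 and q_J = (154 - 4q_F)/14.
Substituting one into the other gives q_F = 1183/55 and q_J = 267/55.
Price P = 242 - 4·(290/11) = 1502/11.
Flint's profit: (1502/11)·(1183/55) - 29·(1183/55) - (1/2)(1183/55)² = 2081.8845.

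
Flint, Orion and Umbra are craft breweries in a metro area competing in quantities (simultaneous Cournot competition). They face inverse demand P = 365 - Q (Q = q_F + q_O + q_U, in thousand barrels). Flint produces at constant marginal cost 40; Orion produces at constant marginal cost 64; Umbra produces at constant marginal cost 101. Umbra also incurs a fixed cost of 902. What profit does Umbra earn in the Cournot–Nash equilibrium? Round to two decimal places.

Flint's profit: π_F = (365 - Q)q_F - (40q_F). Setting ∂π_F/∂q_F = 0: 325 - 2q_F - (q_O + q_U) = 0.
Orion's profit: π_O = (365 - Q)q_O - (64q_O). Setting ∂π_O/∂q_O = 0: 301 - 2q_O - (q_F + q_U) = 0.
Umbra's first-order condition: 264 - 2q_U - (q_F + q_O) = 0.
Adding the 3 conditions: 890 − 2Q − 2Q = 0, i.e. Q = 445/2.
Back-substituting: q_F = (325 − 445/2) = 205/2, q_O = (301 − 445/2) = 157/2, q_U = (264 − 445/2) = 83/2.
Price P = 365 - 445/2 = 285/2.
Umbra's profit: (285/2 - 101)·(83/2) - 902 = 820.2500.

820.25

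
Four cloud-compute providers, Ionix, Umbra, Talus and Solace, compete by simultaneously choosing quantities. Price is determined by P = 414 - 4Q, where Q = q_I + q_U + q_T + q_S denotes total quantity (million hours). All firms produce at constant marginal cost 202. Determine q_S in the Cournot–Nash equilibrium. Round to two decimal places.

Each firm earns π_i = (414 - 4Q)q_i - 202q_i.
Setting ∂π_i/∂q_i = 0 with rivals' quantities fixed: 212 - 8q_i - 4·Σ_{j≠i} q_j = 0.
With identical firms every q_j equals q_i, so Σ_{j≠i} q_j = 3q_i and 212 = 20q_i, giving q_i = 53/5.

10.60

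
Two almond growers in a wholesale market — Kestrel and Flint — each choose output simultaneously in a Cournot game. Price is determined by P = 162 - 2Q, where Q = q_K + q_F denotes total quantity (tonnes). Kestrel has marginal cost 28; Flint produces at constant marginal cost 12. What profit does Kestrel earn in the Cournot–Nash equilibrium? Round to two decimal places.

Kestrel's profit: π_K = (162 - 2Q)q_K - (28q_K). Setting ∂π_K/∂q_K = 0: 134 - 4q_K - 2(q_F) = 0.
Flint's first-order condition: 150 - 4q_F - 2(q_K) = 0.
Best responses: q_K = (134 - 2q_F)/4, q_F = (150 - 2q_K)/4.
Substituting one into the other gives q_K = 59/3 and q_F = 83/3.
Price P = 162 - 2·(142/3) = 202/3.
Kestrel's profit: (202/3 - 28)·(59/3) = 773.5556.

773.56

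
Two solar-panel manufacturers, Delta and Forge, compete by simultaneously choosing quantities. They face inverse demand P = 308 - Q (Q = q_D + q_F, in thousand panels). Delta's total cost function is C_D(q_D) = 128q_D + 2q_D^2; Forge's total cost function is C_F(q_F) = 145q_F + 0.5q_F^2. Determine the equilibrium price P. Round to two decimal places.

238.88

Delta's profit: π_D = (308 - Q)q_D - (128q_D + 2q_D²). Setting ∂π_D/∂q_D = 0: 180 - 6q_D - (q_F) = 0.
Forge's profit: π_F = (308 - Q)q_F - (145q_F + (1/2)q_F²). Setting ∂π_F/∂q_F = 0: 163 - 3q_F - (q_D) = 0.
Rearranging gives the reaction functions q_D = (180 - q_F)/6 and q_F = (163 - q_D)/3.
Solving the pair: q_D = 377/17, q_F = 798/17.
Total output Q = 1175/17, so price P = 308 - 1175/17 = 238.8824.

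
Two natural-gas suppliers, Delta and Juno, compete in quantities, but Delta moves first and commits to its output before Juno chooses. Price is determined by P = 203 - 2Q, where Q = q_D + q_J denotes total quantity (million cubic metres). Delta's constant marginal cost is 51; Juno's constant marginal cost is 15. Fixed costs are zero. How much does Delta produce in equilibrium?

Solve by backward induction. Given q_D, the follower Juno maximises π_J = (203 - 2q_D - 2q_J)q_J - 15q_J.
Setting the follower's marginal profit to zero, 188 - 2q_D - 4q_J = 0, i.e. q_J = (188 - 2q_D)/4.
The leader anticipates this reaction. Substituting into P = 203 - 2Q gives P = 109 - q_D, so π_D = (109 - q_D)q_D - 51q_D.
The leader's first-order condition 58 - 2q_D = 0 yields q_D = 29.
Then q_J = (188 - 2·29)/4 = 65/2.

29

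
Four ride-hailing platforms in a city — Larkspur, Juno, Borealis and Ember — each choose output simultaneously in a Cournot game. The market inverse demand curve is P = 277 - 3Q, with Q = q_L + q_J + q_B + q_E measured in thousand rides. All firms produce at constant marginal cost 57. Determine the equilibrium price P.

Each firm earns π_i = (277 - 3Q)q_i - 57q_i.
Setting ∂π_i/∂q_i = 0 with rivals' quantities fixed: 220 - 6q_i - 3·Σ_{j≠i} q_j = 0.
With identical firms every q_j equals q_i, so Σ_{j≠i} q_j = 3q_i and 220 = 15q_i, giving q_i = 44/3.
Total output Q = 176/3, so price P = 277 - 3·(176/3) = 101.

101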